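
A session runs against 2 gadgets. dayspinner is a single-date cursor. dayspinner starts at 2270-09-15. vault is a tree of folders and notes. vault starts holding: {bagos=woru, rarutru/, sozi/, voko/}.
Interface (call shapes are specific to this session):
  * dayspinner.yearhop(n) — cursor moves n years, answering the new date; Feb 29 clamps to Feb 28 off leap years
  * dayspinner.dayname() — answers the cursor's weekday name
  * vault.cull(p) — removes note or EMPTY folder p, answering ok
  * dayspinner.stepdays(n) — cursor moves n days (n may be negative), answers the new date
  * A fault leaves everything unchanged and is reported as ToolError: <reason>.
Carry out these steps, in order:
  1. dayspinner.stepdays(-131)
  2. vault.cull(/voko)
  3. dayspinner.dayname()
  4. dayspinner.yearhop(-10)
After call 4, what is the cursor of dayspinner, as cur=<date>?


Answer: cur=2260-05-07

Derivation:
CALL dayspinner.stepdays[n→-131]
RET  2270-05-07
CALL vault.cull[p→/voko]
RET  ok
CALL dayspinner.dayname[]
RET  Saturday
CALL dayspinner.yearhop[n→-10]
RET  2260-05-07


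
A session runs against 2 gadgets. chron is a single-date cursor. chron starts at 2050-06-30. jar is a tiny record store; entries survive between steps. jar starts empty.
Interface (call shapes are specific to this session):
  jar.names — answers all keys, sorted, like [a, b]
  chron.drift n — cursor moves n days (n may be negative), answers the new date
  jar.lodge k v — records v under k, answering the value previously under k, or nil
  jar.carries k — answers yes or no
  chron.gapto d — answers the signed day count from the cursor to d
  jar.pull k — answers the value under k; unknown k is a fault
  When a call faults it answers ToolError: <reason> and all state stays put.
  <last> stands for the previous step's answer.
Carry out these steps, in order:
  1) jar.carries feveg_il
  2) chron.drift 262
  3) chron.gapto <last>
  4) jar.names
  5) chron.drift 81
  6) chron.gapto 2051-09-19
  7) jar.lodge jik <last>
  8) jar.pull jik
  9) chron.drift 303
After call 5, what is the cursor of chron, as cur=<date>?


==> carries(k: feveg_il)
<== no
==> drift(n: 262)
<== 2051-03-19
==> gapto(d: <last>)
<== 0
==> names()
<== []
==> drift(n: 81)
<== 2051-06-08
==> gapto(d: 2051-09-19)
<== 103
==> lodge(k: jik, v: <last>)
<== nil
==> pull(k: jik)
<== 103
==> drift(n: 303)
<== 2052-04-06

Answer: cur=2051-06-08


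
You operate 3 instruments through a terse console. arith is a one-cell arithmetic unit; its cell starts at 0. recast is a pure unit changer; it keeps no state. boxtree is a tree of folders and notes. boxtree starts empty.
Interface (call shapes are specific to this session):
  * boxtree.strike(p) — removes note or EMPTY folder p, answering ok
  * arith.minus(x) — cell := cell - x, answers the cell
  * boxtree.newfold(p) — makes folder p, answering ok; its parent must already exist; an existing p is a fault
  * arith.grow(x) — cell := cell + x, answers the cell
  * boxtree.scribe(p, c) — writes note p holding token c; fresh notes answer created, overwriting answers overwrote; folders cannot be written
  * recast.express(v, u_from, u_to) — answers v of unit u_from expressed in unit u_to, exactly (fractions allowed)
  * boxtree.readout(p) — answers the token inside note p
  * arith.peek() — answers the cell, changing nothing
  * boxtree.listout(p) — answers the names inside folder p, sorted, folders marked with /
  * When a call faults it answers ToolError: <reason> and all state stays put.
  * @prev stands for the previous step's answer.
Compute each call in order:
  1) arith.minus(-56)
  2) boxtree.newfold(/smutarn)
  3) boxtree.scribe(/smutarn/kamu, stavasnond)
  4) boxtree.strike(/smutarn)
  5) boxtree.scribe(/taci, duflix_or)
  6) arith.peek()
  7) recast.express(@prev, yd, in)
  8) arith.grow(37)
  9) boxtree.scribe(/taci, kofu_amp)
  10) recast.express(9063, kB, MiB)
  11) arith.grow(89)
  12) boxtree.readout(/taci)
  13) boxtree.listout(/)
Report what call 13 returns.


Act: arith.minus[x: -56]
Obs: 56
Act: boxtree.newfold[p: /smutarn]
Obs: ok
Act: boxtree.scribe[p: /smutarn/kamu; c: stavasnond]
Obs: created
Act: boxtree.strike[p: /smutarn]
Obs: ToolError: not empty
Act: boxtree.scribe[p: /taci; c: duflix_or]
Obs: created
Act: arith.peek[]
Obs: 56
Act: recast.express[v: @prev; u_from: yd; u_to: in]
Obs: 2016
Act: arith.grow[x: 37]
Obs: 93
Act: boxtree.scribe[p: /taci; c: kofu_amp]
Obs: overwrote
Act: recast.express[v: 9063; u_from: kB; u_to: MiB]
Obs: 1132875/131072
Act: arith.grow[x: 89]
Obs: 182
Act: boxtree.readout[p: /taci]
Obs: kofu_amp
Act: boxtree.listout[p: /]
Obs: [smutarn/, taci]

Answer: [smutarn/, taci]


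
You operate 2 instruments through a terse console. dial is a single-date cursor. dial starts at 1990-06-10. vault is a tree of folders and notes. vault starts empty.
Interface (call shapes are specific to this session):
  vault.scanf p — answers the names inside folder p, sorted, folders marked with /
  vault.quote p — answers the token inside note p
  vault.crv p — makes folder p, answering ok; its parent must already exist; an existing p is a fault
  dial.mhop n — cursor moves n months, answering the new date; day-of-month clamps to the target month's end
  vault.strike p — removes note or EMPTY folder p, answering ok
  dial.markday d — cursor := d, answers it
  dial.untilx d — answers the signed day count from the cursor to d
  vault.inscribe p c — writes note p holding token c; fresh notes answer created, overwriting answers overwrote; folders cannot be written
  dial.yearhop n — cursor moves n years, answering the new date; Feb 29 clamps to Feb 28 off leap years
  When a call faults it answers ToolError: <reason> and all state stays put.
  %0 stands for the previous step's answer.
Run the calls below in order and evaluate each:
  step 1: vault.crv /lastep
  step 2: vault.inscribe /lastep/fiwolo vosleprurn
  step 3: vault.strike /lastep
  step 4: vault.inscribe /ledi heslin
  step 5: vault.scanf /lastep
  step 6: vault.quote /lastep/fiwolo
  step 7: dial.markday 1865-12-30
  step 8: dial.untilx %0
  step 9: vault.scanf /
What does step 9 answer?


Answer: [lastep/, ledi]

Derivation:
→ crv(/lastep)
← ok
→ inscribe(/lastep/fiwolo, vosleprurn)
← created
→ strike(/lastep)
← ToolError: not empty
→ inscribe(/ledi, heslin)
← created
→ scanf(/lastep)
← [fiwolo]
→ quote(/lastep/fiwolo)
← vosleprurn
→ markday(1865-12-30)
← 1865-12-30
→ untilx(%0)
← 0
→ scanf(/)
← [lastep/, ledi]


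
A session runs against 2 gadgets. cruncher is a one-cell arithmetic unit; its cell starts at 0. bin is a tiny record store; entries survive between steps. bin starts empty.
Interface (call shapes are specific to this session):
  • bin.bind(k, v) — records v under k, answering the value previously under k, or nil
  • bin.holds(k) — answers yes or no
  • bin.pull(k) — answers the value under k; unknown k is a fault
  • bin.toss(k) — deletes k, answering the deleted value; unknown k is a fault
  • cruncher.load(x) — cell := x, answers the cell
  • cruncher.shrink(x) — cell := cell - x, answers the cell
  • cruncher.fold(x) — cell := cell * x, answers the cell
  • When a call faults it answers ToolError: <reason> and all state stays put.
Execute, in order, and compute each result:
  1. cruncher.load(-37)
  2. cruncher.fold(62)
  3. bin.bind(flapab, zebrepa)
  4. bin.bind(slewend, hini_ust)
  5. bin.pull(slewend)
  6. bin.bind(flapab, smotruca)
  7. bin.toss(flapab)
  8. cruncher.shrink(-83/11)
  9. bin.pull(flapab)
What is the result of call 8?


Answer: -25151/11

Derivation:
CALL cruncher.load[x: -37]
RET  -37
CALL cruncher.fold[x: 62]
RET  -2294
CALL bin.bind[k: flapab; v: zebrepa]
RET  nil
CALL bin.bind[k: slewend; v: hini_ust]
RET  nil
CALL bin.pull[k: slewend]
RET  hini_ust
CALL bin.bind[k: flapab; v: smotruca]
RET  zebrepa
CALL bin.toss[k: flapab]
RET  smotruca
CALL cruncher.shrink[x: -83/11]
RET  -25151/11
CALL bin.pull[k: flapab]
RET  ToolError: no such key flapab


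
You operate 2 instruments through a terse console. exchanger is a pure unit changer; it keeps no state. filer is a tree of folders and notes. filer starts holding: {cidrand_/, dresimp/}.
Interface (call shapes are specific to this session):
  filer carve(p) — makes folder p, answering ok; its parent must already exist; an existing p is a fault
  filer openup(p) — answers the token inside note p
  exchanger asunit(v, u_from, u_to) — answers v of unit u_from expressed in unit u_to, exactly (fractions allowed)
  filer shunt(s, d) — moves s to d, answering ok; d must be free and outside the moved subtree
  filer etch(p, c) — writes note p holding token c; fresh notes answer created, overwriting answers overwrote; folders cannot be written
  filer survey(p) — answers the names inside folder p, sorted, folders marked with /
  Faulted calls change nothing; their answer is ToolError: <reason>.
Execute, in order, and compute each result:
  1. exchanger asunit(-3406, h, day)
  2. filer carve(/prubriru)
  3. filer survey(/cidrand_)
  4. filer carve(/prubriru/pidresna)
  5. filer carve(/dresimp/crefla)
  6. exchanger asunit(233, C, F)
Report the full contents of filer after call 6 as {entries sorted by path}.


CALL exchanger asunit[v: -3406; u_from: h; u_to: day]
RET  -1703/12
CALL filer carve[p: /prubriru]
RET  ok
CALL filer survey[p: /cidrand_]
RET  []
CALL filer carve[p: /prubriru/pidresna]
RET  ok
CALL filer carve[p: /dresimp/crefla]
RET  ok
CALL exchanger asunit[v: 233; u_from: C; u_to: F]
RET  2257/5

Answer: {cidrand_/, dresimp/, dresimp/crefla/, prubriru/, prubriru/pidresna/}


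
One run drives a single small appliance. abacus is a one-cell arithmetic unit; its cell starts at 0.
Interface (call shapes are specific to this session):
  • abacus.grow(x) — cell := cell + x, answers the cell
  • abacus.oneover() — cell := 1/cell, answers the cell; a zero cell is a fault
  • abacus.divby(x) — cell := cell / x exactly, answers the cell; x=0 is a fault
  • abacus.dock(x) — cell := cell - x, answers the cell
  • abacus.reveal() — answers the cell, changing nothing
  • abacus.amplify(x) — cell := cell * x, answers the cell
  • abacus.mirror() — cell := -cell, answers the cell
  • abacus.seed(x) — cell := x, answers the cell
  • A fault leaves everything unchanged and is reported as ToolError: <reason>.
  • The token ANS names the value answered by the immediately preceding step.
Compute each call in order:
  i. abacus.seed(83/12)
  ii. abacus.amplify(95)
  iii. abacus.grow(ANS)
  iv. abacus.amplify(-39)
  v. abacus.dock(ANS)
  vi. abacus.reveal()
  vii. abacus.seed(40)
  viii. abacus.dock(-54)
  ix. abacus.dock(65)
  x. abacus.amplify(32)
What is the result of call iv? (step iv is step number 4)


Answer: -102505/2

Derivation:
> abacus.seed x=83/12
[out] 83/12
> abacus.amplify x=95
[out] 7885/12
> abacus.grow x=ANS
[out] 7885/6
> abacus.amplify x=-39
[out] -102505/2
> abacus.dock x=ANS
[out] 0
> abacus.reveal
[out] 0
> abacus.seed x=40
[out] 40
> abacus.dock x=-54
[out] 94
> abacus.dock x=65
[out] 29
> abacus.amplify x=32
[out] 928


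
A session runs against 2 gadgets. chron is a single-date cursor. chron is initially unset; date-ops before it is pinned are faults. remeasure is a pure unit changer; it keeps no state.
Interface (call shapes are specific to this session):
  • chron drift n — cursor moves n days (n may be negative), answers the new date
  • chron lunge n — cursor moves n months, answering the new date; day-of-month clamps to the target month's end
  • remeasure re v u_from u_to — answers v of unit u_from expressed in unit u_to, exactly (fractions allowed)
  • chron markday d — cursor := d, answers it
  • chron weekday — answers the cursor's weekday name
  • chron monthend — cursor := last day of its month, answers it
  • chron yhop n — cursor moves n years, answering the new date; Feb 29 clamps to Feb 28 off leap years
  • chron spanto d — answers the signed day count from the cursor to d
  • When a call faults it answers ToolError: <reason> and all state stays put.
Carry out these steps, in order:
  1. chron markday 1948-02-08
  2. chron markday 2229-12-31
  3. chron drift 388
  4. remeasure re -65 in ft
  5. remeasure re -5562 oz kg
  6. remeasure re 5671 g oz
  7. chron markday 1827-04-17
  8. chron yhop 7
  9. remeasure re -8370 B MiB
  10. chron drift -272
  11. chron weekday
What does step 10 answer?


Answer: 1833-07-19

Derivation:
Do: chron markday[1948-02-08]
See: 1948-02-08
Do: chron markday[2229-12-31]
See: 2229-12-31
Do: chron drift[388]
See: 2231-01-23
Do: remeasure re[-65; in; ft]
See: -65/12
Do: remeasure re[-5562; oz; kg]
See: -126144038097/800000000
Do: remeasure re[5671; g; oz]
See: 9073600000/45359237
Do: chron markday[1827-04-17]
See: 1827-04-17
Do: chron yhop[7]
See: 1834-04-17
Do: remeasure re[-8370; B; MiB]
See: -4185/524288
Do: chron drift[-272]
See: 1833-07-19
Do: chron weekday[]
See: Friday


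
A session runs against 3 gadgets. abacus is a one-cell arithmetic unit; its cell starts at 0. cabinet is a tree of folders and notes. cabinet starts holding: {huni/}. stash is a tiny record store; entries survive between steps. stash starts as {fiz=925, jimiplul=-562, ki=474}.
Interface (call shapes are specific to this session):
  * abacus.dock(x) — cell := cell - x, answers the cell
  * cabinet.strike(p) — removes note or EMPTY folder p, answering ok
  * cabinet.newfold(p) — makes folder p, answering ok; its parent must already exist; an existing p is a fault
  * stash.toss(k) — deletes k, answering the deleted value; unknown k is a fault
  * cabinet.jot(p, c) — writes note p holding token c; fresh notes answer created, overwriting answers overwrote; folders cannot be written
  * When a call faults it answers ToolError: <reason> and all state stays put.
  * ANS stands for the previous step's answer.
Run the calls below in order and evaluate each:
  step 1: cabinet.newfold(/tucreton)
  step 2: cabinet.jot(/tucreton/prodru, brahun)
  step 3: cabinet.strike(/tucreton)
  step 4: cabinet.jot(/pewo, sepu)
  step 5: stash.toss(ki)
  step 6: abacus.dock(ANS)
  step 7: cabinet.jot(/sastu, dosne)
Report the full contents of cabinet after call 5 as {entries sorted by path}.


Answer: {huni/, pewo=sepu, tucreton/, tucreton/prodru=brahun}

Derivation:
I run newfold with p: /tucreton, — result: ok.
Now I run jot with p: /tucreton/prodru, c: brahun: created.
I use strike with p: /tucreton, — result: ToolError: not empty.
I run jot with p: /pewo, c: sepu, which returns created.
Next I call toss with k: ki, yielding 474.
Next I call dock with x: ANS, giving -474.
Now I run jot with p: /sastu, c: dosne, and see created.


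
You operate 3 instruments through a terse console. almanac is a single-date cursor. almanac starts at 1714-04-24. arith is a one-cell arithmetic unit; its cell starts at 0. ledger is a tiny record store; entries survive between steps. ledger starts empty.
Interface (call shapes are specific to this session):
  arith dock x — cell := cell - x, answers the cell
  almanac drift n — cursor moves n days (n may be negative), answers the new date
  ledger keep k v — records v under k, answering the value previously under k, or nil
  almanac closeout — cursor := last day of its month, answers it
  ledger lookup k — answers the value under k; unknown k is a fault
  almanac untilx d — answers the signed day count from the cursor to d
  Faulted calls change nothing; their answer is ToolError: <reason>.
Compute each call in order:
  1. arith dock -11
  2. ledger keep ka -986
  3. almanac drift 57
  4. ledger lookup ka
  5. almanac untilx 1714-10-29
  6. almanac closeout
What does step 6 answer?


[in] arith dock x: -11
  11
[in] ledger keep k: ka v: -986
  nil
[in] almanac drift n: 57
  1714-06-20
[in] ledger lookup k: ka
  -986
[in] almanac untilx d: 1714-10-29
  131
[in] almanac closeout
  1714-06-30

Answer: 1714-06-30


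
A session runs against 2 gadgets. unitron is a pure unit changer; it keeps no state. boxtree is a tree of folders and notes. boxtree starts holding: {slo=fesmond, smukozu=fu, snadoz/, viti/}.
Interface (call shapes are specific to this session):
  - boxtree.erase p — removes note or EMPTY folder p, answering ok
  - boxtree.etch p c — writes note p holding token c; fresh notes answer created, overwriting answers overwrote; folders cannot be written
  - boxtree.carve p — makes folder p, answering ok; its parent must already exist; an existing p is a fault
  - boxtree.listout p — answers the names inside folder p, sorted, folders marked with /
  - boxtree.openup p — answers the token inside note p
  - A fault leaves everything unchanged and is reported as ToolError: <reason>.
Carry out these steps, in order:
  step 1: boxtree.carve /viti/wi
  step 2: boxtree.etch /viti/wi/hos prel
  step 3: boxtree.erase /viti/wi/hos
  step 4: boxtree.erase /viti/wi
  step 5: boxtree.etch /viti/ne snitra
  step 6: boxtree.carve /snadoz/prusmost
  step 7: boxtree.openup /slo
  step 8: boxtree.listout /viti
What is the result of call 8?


~$ boxtree.carve p=/viti/wi
[out] ok
~$ boxtree.etch p=/viti/wi/hos c=prel
[out] created
~$ boxtree.erase p=/viti/wi/hos
[out] ok
~$ boxtree.erase p=/viti/wi
[out] ok
~$ boxtree.etch p=/viti/ne c=snitra
[out] created
~$ boxtree.carve p=/snadoz/prusmost
[out] ok
~$ boxtree.openup p=/slo
[out] fesmond
~$ boxtree.listout p=/viti
[out] [ne]

Answer: [ne]


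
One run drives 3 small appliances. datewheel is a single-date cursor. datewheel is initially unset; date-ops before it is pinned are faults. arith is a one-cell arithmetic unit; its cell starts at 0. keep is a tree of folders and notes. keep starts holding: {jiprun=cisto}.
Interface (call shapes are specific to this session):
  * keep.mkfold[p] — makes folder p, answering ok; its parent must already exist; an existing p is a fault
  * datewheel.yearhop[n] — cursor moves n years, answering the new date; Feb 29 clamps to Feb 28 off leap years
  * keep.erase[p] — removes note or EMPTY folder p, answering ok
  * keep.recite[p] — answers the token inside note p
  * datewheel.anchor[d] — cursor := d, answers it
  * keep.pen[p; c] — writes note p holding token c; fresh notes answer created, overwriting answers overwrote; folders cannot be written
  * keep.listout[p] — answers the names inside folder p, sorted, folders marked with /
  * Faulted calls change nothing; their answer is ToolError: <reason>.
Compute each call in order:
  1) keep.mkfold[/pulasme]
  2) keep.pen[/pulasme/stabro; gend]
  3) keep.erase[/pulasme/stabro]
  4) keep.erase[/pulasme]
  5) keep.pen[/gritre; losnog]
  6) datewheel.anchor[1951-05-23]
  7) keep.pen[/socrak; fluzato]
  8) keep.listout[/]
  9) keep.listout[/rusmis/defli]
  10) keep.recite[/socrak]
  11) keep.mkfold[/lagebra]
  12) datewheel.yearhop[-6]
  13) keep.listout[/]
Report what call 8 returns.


Answer: [gritre, jiprun, socrak]

Derivation:
% keep.mkfold /pulasme
= ok
% keep.pen /pulasme/stabro gend
= created
% keep.erase /pulasme/stabro
= ok
% keep.erase /pulasme
= ok
% keep.pen /gritre losnog
= created
% datewheel.anchor 1951-05-23
= 1951-05-23
% keep.pen /socrak fluzato
= created
% keep.listout /
= [gritre, jiprun, socrak]
% keep.listout /rusmis/defli
= ToolError: not found
% keep.recite /socrak
= fluzato
% keep.mkfold /lagebra
= ok
% datewheel.yearhop -6
= 1945-05-23
% keep.listout /
= [gritre, jiprun, lagebra/, socrak]


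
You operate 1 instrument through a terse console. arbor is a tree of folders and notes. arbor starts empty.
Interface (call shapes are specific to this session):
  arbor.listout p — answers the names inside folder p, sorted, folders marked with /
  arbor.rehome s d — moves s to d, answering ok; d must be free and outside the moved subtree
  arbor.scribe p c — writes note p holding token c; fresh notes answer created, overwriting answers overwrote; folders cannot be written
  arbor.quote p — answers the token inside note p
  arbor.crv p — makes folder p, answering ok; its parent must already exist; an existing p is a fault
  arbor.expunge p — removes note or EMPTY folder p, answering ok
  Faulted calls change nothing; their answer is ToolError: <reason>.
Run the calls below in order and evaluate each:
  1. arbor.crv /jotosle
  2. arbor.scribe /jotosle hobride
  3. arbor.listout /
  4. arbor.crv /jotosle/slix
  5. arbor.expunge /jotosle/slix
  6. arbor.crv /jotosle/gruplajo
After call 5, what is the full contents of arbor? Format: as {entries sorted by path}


Answer: {jotosle/}

Derivation:
$ arbor.crv p='/jotosle'
= ok
$ arbor.scribe p='/jotosle' c='hobride'
= ToolError: is a directory
$ arbor.listout p='/'
= [jotosle/]
$ arbor.crv p='/jotosle/slix'
= ok
$ arbor.expunge p='/jotosle/slix'
= ok
$ arbor.crv p='/jotosle/gruplajo'
= ok


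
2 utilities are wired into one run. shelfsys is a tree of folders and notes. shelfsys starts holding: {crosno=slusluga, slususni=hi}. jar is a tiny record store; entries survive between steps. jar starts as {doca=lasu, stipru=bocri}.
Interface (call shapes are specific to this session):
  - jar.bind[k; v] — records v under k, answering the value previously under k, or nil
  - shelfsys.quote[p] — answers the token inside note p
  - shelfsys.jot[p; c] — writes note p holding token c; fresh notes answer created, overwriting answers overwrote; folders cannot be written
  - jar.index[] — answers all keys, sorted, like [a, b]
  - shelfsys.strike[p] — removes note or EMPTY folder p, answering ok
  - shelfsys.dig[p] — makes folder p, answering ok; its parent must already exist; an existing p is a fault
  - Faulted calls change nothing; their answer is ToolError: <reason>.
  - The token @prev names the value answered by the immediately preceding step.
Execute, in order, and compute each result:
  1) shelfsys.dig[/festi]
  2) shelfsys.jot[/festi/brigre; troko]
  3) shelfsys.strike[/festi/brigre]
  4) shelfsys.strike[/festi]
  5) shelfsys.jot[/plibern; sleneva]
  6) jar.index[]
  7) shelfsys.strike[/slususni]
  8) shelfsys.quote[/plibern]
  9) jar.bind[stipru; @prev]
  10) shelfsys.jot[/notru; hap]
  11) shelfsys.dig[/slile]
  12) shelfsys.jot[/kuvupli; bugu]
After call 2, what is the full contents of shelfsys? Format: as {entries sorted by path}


Act: shelfsys.dig[/festi]
Obs: ok
Act: shelfsys.jot[/festi/brigre; troko]
Obs: created
Act: shelfsys.strike[/festi/brigre]
Obs: ok
Act: shelfsys.strike[/festi]
Obs: ok
Act: shelfsys.jot[/plibern; sleneva]
Obs: created
Act: jar.index[]
Obs: [doca, stipru]
Act: shelfsys.strike[/slususni]
Obs: ok
Act: shelfsys.quote[/plibern]
Obs: sleneva
Act: jar.bind[stipru; @prev]
Obs: bocri
Act: shelfsys.jot[/notru; hap]
Obs: created
Act: shelfsys.dig[/slile]
Obs: ok
Act: shelfsys.jot[/kuvupli; bugu]
Obs: created

Answer: {crosno=slusluga, festi/, festi/brigre=troko, slususni=hi}


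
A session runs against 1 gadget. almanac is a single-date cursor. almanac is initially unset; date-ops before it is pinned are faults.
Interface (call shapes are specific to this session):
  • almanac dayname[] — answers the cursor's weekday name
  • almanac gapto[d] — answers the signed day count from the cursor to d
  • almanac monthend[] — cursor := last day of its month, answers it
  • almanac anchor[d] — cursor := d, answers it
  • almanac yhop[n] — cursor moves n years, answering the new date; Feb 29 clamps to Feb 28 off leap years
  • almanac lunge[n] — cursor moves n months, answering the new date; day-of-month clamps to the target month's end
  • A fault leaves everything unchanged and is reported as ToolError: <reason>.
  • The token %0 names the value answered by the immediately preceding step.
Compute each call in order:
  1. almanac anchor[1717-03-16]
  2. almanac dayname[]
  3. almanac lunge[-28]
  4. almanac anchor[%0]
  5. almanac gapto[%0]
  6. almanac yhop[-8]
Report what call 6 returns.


Answer: 1706-11-16

Derivation:
[in] almanac anchor d=1717-03-16
[out] 1717-03-16
[in] almanac dayname
[out] Tuesday
[in] almanac lunge n=-28
[out] 1714-11-16
[in] almanac anchor d=%0
[out] 1714-11-16
[in] almanac gapto d=%0
[out] 0
[in] almanac yhop n=-8
[out] 1706-11-16


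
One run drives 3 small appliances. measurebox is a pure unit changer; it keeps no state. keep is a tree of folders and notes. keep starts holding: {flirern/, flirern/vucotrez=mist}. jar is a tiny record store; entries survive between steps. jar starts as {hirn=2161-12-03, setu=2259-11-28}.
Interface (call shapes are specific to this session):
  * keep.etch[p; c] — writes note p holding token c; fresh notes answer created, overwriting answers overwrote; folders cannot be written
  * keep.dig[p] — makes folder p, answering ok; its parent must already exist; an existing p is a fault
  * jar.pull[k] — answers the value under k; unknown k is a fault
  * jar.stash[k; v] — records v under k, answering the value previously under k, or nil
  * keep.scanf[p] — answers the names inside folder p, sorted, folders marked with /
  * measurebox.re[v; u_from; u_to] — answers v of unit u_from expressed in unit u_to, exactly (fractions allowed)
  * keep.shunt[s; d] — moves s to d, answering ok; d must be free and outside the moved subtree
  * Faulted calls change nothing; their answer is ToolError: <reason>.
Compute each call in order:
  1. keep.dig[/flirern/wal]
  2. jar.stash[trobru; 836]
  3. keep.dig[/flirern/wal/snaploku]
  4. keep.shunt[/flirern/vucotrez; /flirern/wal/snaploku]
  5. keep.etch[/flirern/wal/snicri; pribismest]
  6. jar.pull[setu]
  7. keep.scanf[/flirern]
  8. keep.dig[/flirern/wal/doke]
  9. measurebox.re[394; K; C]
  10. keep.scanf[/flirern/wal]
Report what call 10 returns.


% keep.dig p: /flirern/wal
[out] ok
% jar.stash k: trobru v: 836
[out] nil
% keep.dig p: /flirern/wal/snaploku
[out] ok
% keep.shunt s: /flirern/vucotrez d: /flirern/wal/snaploku
[out] ToolError: exists
% keep.etch p: /flirern/wal/snicri c: pribismest
[out] created
% jar.pull k: setu
[out] 2259-11-28
% keep.scanf p: /flirern
[out] [vucotrez, wal/]
% keep.dig p: /flirern/wal/doke
[out] ok
% measurebox.re v: 394 u_from: K u_to: C
[out] 2417/20
% keep.scanf p: /flirern/wal
[out] [doke/, snaploku/, snicri]

Answer: [doke/, snaploku/, snicri]


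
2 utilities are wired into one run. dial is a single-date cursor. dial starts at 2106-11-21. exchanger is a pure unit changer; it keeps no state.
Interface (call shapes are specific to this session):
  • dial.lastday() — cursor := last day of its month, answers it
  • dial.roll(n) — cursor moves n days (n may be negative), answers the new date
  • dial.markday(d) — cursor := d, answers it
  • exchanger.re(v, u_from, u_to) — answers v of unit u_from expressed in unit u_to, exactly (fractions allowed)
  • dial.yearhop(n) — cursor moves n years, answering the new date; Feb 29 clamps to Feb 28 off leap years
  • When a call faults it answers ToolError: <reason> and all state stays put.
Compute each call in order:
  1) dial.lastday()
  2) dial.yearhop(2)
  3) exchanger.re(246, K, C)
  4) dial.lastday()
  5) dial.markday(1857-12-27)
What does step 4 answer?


Answer: 2108-11-30

Derivation:
==> dial.lastday()
<== 2106-11-30
==> dial.yearhop(2)
<== 2108-11-30
==> exchanger.re(246, K, C)
<== -543/20
==> dial.lastday()
<== 2108-11-30
==> dial.markday(1857-12-27)
<== 1857-12-27


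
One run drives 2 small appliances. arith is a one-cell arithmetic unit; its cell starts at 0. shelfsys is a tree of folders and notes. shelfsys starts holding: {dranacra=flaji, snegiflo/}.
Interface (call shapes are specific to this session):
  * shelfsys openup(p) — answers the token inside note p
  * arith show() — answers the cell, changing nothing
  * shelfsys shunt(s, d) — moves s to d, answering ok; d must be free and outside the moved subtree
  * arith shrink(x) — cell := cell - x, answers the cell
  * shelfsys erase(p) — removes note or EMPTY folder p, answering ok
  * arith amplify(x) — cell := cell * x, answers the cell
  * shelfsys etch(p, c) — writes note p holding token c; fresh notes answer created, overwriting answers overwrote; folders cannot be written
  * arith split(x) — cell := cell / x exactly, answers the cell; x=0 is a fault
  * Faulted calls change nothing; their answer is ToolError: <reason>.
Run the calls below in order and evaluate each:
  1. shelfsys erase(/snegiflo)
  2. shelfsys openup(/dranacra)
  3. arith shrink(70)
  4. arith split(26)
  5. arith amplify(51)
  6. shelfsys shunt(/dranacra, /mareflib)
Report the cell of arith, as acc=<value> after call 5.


Using shelfsys erase using p→/snegiflo, giving ok.
I use shelfsys openup using p→/dranacra: flaji.
Now I run arith shrink using x→70, yielding -70.
Then arith split using x→26, and see -35/13.
I use arith amplify using x→51, → -1785/13.
Then shelfsys shunt using s→/dranacra, d→/mareflib, yielding ok.

Answer: acc=-1785/13


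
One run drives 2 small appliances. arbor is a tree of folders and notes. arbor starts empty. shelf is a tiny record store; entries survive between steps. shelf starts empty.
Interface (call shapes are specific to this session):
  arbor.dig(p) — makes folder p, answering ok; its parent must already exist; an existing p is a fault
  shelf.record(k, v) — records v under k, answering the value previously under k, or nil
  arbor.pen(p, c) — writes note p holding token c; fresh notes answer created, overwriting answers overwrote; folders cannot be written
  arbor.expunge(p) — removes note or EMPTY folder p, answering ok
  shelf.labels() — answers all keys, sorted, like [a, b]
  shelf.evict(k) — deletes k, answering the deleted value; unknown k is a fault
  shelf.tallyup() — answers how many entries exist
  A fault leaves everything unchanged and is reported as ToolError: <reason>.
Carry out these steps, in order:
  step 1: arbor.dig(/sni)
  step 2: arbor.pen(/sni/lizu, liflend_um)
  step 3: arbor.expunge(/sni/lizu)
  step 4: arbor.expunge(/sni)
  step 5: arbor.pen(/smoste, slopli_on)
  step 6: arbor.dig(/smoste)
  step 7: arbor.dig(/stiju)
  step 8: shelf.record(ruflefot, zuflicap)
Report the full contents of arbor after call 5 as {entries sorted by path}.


Act: arbor.dig[p='/sni']
Obs: ok
Act: arbor.pen[p='/sni/lizu'; c='liflend_um']
Obs: created
Act: arbor.expunge[p='/sni/lizu']
Obs: ok
Act: arbor.expunge[p='/sni']
Obs: ok
Act: arbor.pen[p='/smoste'; c='slopli_on']
Obs: created
Act: arbor.dig[p='/smoste']
Obs: ToolError: exists
Act: arbor.dig[p='/stiju']
Obs: ok
Act: shelf.record[k='ruflefot'; v='zuflicap']
Obs: nil

Answer: {smoste=slopli_on}


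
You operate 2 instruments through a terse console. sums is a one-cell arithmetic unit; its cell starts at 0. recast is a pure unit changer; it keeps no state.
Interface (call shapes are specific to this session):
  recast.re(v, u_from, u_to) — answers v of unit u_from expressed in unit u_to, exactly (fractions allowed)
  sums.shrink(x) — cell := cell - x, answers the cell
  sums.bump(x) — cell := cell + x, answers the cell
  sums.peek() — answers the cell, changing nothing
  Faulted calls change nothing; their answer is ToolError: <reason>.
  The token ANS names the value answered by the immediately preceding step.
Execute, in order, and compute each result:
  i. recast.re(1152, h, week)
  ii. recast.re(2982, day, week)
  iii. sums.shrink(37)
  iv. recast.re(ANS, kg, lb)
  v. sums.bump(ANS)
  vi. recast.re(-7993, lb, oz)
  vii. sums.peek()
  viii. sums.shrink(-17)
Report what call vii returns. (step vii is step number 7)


Answer: -5378291769/45359237

Derivation:
Act: recast.re[v=1152; u_from=h; u_to=week]
Obs: 48/7
Act: recast.re[v=2982; u_from=day; u_to=week]
Obs: 426
Act: sums.shrink[x=37]
Obs: -37
Act: recast.re[v=ANS; u_from=kg; u_to=lb]
Obs: -3700000000/45359237
Act: sums.bump[x=ANS]
Obs: -5378291769/45359237
Act: recast.re[v=-7993; u_from=lb; u_to=oz]
Obs: -127888
Act: sums.peek[]
Obs: -5378291769/45359237
Act: sums.shrink[x=-17]
Obs: -4607184740/45359237


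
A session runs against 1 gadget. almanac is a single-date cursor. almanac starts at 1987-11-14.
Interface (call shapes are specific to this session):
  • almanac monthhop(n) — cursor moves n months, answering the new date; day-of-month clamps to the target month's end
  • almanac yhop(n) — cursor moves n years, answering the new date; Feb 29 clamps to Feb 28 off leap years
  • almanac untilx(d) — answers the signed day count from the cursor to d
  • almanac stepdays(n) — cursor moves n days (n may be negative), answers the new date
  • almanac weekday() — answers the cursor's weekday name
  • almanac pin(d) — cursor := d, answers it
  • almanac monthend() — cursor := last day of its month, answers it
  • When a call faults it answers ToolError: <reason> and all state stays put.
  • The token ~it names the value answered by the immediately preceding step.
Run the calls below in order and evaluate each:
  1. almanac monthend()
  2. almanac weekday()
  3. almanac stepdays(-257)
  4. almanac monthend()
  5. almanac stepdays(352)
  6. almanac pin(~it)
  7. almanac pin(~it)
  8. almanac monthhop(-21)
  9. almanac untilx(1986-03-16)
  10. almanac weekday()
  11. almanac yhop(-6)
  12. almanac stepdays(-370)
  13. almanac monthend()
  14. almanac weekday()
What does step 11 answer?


Answer: 1980-06-17

Derivation:
# almanac monthend() => 1987-11-30
# almanac weekday() => Monday
# almanac stepdays(n='-257') => 1987-03-18
# almanac monthend() => 1987-03-31
# almanac stepdays(n='352') => 1988-03-17
# almanac pin(d='~it') => 1988-03-17
# almanac pin(d='~it') => 1988-03-17
# almanac monthhop(n='-21') => 1986-06-17
# almanac untilx(d='1986-03-16') => -93
# almanac weekday() => Tuesday
# almanac yhop(n='-6') => 1980-06-17
# almanac stepdays(n='-370') => 1979-06-13
# almanac monthend() => 1979-06-30
# almanac weekday() => Saturday


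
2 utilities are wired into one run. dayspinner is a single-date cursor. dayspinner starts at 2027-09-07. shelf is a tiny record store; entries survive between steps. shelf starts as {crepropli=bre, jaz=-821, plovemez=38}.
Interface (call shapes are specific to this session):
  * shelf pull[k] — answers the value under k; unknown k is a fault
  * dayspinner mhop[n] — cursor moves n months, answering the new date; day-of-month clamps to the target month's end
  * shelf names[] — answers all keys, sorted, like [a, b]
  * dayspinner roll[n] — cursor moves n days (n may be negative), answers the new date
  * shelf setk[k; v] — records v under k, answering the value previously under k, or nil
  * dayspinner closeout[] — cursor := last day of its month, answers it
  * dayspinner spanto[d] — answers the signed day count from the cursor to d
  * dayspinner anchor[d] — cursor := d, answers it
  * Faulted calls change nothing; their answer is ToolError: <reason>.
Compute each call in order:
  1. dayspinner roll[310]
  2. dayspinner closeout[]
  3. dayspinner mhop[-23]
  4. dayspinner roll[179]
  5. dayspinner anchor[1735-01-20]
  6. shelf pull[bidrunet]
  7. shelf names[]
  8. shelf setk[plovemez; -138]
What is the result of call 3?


I invoke dayspinner roll with n: 310, and observe 2028-07-13.
I invoke dayspinner closeout, giving 2028-07-31.
I invoke dayspinner mhop with n: -23, — result: 2026-08-31.
I run dayspinner roll with n: 179, and observe 2027-02-26.
Calling dayspinner anchor with d: 1735-01-20, and see 1735-01-20.
Calling shelf pull with k: bidrunet, — result: ToolError: no such key bidrunet.
Using shelf names(), and observe [crepropli, jaz, plovemez].
Now I run shelf setk with k: plovemez, v: -138, yielding 38.

Answer: 2026-08-31


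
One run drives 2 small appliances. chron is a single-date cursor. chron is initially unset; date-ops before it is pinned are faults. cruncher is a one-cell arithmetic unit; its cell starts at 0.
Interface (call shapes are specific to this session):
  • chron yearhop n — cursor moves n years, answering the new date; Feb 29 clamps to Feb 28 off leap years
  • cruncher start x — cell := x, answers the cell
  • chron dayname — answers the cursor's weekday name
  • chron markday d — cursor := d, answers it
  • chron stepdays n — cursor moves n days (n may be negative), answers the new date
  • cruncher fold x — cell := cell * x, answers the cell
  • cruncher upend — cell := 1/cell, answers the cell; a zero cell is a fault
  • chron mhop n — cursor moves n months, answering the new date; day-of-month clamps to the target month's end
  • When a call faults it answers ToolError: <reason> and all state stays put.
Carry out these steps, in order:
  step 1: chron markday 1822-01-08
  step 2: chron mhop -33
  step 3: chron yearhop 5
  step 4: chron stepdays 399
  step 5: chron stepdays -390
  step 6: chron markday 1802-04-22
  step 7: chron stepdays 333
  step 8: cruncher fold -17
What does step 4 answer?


I run chron markday passing 1822-01-08: 1822-01-08.
I call chron mhop passing -33: 1819-04-08.
I run chron yearhop passing 5, giving 1824-04-08.
Calling chron stepdays passing 399, giving 1825-05-12.
Now I run chron stepdays passing -390, → 1824-04-17.
Then chron markday passing 1802-04-22, giving 1802-04-22.
I use chron stepdays passing 333, and see 1803-03-21.
Calling cruncher fold passing -17: 0.

Answer: 1825-05-12


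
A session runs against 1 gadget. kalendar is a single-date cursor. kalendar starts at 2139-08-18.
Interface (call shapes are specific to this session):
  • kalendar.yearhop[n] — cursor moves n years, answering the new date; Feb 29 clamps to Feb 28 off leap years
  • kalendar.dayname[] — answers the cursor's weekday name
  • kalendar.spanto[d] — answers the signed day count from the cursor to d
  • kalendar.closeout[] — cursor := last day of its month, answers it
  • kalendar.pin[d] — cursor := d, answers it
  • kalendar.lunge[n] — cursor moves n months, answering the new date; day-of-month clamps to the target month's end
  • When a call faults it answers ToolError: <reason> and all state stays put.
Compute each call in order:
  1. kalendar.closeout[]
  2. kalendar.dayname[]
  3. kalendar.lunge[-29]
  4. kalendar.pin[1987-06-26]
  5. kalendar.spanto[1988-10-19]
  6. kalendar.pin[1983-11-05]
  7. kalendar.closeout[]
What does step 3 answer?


Answer: 2137-03-31

Derivation:
·→ kalendar.closeout()
·← 2139-08-31
·→ kalendar.dayname()
·← Monday
·→ kalendar.lunge(n='-29')
·← 2137-03-31
·→ kalendar.pin(d='1987-06-26')
·← 1987-06-26
·→ kalendar.spanto(d='1988-10-19')
·← 481
·→ kalendar.pin(d='1983-11-05')
·← 1983-11-05
·→ kalendar.closeout()
·← 1983-11-30


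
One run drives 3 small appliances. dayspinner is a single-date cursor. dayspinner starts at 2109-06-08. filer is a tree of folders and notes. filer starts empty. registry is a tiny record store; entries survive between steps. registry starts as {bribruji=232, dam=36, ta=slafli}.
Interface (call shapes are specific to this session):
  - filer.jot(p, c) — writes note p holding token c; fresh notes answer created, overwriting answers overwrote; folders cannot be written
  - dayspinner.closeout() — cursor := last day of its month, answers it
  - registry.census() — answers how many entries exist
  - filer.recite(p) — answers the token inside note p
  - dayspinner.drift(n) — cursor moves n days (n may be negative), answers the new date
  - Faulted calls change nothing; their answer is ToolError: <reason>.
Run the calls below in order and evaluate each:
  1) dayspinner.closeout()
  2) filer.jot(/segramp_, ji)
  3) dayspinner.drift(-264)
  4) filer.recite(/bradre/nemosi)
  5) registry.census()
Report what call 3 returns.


Answer: 2108-10-09

Derivation:
Act: dayspinner.closeout[]
Obs: 2109-06-30
Act: filer.jot[p: /segramp_; c: ji]
Obs: created
Act: dayspinner.drift[n: -264]
Obs: 2108-10-09
Act: filer.recite[p: /bradre/nemosi]
Obs: ToolError: not found
Act: registry.census[]
Obs: 3


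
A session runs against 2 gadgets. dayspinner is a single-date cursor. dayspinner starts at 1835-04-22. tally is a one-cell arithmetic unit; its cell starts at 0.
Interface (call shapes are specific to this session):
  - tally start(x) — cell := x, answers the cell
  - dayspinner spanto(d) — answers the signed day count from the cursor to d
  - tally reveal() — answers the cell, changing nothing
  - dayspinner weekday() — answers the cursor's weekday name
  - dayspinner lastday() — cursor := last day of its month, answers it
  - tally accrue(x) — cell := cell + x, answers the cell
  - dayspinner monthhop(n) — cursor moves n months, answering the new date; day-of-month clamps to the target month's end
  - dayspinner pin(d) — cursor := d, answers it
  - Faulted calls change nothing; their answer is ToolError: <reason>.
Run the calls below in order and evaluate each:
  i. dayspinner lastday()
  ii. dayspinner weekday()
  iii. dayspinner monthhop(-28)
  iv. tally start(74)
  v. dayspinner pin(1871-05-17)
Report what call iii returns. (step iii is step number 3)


! 1. dayspinner lastday() : 1835-04-30
! 2. dayspinner weekday() : Thursday
! 3. dayspinner monthhop(n='-28') : 1832-12-30
! 4. tally start(x='74') : 74
! 5. dayspinner pin(d='1871-05-17') : 1871-05-17

Answer: 1832-12-30
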